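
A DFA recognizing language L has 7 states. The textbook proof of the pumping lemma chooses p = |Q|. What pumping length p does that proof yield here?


Pumping lemma for regular languages (standard proof):
Take p = |Q|, the number of DFA states.
Any string of length >= |Q| passes through |Q|+1 states while reading its first |Q| symbols,
so by pigeonhole some state repeats, giving the loop that can be pumped.
Here |Q| = 7
Therefore the proof uses p = 7

7


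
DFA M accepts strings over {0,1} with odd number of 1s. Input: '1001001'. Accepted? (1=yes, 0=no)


DFA has 2 states: q_even (start, accept=no) and q_odd
Processing string '1001001' character by character:
  Position 0: read '1', 1-count=1 -> q_odd
  Position 1: read '0', 1-count=1 -> q_odd (no change)
  Position 2: read '0', 1-count=1 -> q_odd (no change)
  Position 3: read '1', 1-count=2 -> q_even
  Position 4: read '0', 1-count=2 -> q_even (no change)
  Position 5: read '0', 1-count=2 -> q_even (no change)
  Position 6: read '1', 1-count=3 -> q_odd
Final state: q_odd, total 1s = 3 (odd); the DFA requires an odd count -> accept

1


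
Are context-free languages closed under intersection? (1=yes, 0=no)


CFL closure properties:
  Closed under: union, concatenation, Kleene star
  NOT closed under: intersection, complement
Operation 'intersection' is in not-closed list -> No (not closed)

0


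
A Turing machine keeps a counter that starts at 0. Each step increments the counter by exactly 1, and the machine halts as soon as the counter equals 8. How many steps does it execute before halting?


Counter starts at 0. Counting sequence:
  Step 1: counter = 1
  Step 2: counter = 2
  Step 3: counter = 3
  Step 4: counter = 4
  Step 5: counter = 5
  Step 6: counter = 6
  Step 7: counter = 7
  Step 8: counter = 8
Counter reached 8 -> halt
Total steps = 8

8


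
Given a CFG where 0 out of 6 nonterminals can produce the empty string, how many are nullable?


Nonterminals: {S, A, B, C, D, E}
A nonterminal is nullable if it can derive epsilon
Counting nullable nonterminals: 0
Total nullable = 0

0


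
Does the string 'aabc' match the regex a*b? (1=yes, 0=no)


Pattern: a*b
String: 'aabc'
Pattern requires: zero or more 'a's followed by exactly one 'b'
Found 2 leading 'a's
Remaining: 'bc'
Remaining is not 'b' -> no match
Result: 0

0


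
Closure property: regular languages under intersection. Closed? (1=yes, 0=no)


Regular languages are closed under:
- Union (DFA product construction)
- Intersection (DFA product construction)
- Complement (swap accept/reject states)
- Concatenation (NFA construction)
- Kleene star (NFA construction)
intersection is in this list
Therefore: closed

1


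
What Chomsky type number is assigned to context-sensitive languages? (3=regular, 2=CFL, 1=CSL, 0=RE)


Chomsky hierarchy levels:
  Type 3: Regular (DFA/NFA/regex)
  Type 2: Context-free (PDA)
  Type 1: Context-sensitive
  Type 0: Recursively enumerable (TM)
'context-sensitive' corresponds to Type 1

1


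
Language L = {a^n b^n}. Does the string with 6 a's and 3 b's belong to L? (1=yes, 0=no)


Language requires equal numbers of a's and b's
PDA pushes for each 'a', pops for each 'b'
Number of a's = 6
Number of b's = 3
6 != 3 -> Reject

0


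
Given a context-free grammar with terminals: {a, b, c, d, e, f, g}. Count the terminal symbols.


Terminal symbols: a, b, c, d, e, f, g
Counting each: a (#1), b (#2), c (#3), d (#4), e (#5), f (#6), g (#7)
Total = 7

7


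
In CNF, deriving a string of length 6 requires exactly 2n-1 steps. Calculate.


Chomsky Normal Form derivation:
String length n = 6
Each step either:
  - Splits a nonterminal into two (n-1 such steps)
  - Converts a nonterminal to terminal (n such steps)
Total = (n-1) + n = 2n - 1
= 2(6) - 1
= 12 - 1
= 11

11


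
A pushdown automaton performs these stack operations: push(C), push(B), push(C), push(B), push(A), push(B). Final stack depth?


Tracing stack operations:
  push(C) -> stack = [C], depth=1
  push(B) -> stack = [C,B], depth=2
  push(C) -> stack = [C,B,C], depth=3
  push(B) -> stack = [C,B,C,B], depth=4
  push(A) -> stack = [C,B,C,B,A], depth=5
  push(B) -> stack = [C,B,C,B,A,B], depth=6
Final depth = 6

6


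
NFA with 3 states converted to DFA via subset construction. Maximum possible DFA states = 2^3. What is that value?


NFA has 3 states
Subset construction: each DFA state = subset of NFA states
Maximum subsets = 2^3
2^3 = 8

8


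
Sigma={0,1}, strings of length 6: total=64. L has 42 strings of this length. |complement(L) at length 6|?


Alphabet: {0,1}
String length: 6
Total strings of length 6 = 2^6 = 64
Strings in L = 42
Complement = total - |L|
= 64 - 42
= 22

22


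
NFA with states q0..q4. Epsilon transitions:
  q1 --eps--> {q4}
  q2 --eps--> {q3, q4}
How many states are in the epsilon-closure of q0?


Starting from q0
Initialize closure = {q0}
q0 has no outgoing epsilon transitions -> nothing to add
Final closure: {q0}
Size = 1

1


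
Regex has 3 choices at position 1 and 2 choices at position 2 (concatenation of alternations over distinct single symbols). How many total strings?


First group: 3 alternatives
Second group: 2 alternatives
Concatenation: each choice from group 1 pairs with each from group 2
Total = 3 x 2 = 6

6


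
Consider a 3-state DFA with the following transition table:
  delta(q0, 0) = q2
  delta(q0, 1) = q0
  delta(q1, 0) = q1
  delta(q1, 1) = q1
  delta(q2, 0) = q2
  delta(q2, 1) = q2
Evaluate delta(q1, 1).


Looking up transition function:
delta(q1, 1) in the table
Row: q1, Column: 1
Result: q1

q1


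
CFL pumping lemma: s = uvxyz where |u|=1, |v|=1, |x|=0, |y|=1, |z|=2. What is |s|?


|s| = |u| + |v| + |x| + |y| + |z|
= 1 + 1 + 0 + 1 + 2
= 2 + 0 + 3
= 2 + 3
= 5

5


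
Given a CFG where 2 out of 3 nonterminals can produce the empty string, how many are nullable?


Nonterminals: {S, A, B}
A nonterminal is nullable if it can derive epsilon
Counting nullable nonterminals: 2
Total nullable = 2

2


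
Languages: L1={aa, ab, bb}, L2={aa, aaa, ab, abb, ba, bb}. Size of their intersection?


L1 = {aa, ab, bb}
L2 = {aa, aaa, ab, abb, ba, bb}
Checking each string in L1 against L2:
  'aa': in L2? Yes
  'ab': in L2? Yes
  'bb': in L2? Yes
Intersection = {aa, ab, bb}
|L1 ∩ L2| = 3

3


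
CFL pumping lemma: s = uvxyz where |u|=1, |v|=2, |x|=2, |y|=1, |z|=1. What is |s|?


|s| = |u| + |v| + |x| + |y| + |z|
= 1 + 2 + 2 + 1 + 1
= 3 + 2 + 2
= 5 + 2
= 7

7


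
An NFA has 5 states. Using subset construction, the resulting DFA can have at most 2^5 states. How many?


NFA has 5 states
Subset construction: each DFA state = subset of NFA states
Maximum subsets = 2^5
2^5 = 32

32


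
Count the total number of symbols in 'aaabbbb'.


String: 'aaabbbb'
Counting characters:
  'a' appears 3 time(s)
  'b' appears 4 time(s)
Total length = 3 + 4 = 7

7


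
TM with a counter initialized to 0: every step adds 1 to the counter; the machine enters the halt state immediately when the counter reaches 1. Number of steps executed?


Counter starts at 0. Counting sequence:
  Step 1: counter = 1
Counter reached 1 -> halt
Total steps = 1

1


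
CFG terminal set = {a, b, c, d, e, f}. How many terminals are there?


Terminal symbols: a, b, c, d, e, f
Counting each: a (#1), b (#2), c (#3), d (#4), e (#5), f (#6)
Total = 6

6


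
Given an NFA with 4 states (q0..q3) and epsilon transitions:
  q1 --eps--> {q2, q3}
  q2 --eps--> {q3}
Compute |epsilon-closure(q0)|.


Starting from q0
Initialize closure = {q0}
q0 has no outgoing epsilon transitions -> nothing to add
Final closure: {q0}
Size = 1

1


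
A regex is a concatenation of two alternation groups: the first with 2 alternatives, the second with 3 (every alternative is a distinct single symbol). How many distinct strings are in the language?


First group: 2 alternatives
Second group: 3 alternatives
Concatenation: each choice from group 1 pairs with each from group 2
Total = 2 x 3 = 6

6


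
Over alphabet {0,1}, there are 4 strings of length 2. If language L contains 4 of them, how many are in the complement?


Alphabet: {0,1}
String length: 2
Total strings of length 2 = 2^2 = 4
Strings in L = 4
Complement = total - |L|
= 4 - 4
= 0

0


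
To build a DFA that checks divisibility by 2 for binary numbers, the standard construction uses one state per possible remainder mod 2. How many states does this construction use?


Divisibility by 2 is tracked via the remainder mod 2: 0, 1, ..., 1
The construction assigns one state to each remainder
Number of remainders = 2

2


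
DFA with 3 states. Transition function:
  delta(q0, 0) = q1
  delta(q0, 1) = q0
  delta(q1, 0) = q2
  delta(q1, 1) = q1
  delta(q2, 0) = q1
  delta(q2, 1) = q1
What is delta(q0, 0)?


Looking up transition function:
delta(q0, 0) in the table
Row: q0, Column: 0
Result: q1

q1


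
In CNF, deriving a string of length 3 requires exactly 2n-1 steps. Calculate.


Chomsky Normal Form derivation:
String length n = 3
Each step either:
  - Splits a nonterminal into two (n-1 such steps)
  - Converts a nonterminal to terminal (n such steps)
Total = (n-1) + n = 2n - 1
= 2(3) - 1
= 6 - 1
= 5

5


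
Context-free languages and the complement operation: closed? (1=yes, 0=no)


CFL closure properties:
  Closed under: union, concatenation, Kleene star
  NOT closed under: intersection, complement
Operation 'complement' is in not-closed list -> No (not closed)

0


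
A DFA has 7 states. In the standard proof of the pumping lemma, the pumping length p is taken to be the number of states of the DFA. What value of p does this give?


Pumping lemma for regular languages (standard proof):
Take p = |Q|, the number of DFA states.
Any string of length >= |Q| passes through |Q|+1 states while reading its first |Q| symbols,
so by pigeonhole some state repeats, giving the loop that can be pumped.
Here |Q| = 7
Therefore the proof uses p = 7

7


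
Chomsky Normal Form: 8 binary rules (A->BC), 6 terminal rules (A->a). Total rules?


CNF allows two rule forms:
  A -> BC (binary): 8 rules
  A -> a (terminal): 6 rules
Total = 8 + 6 = 14

14


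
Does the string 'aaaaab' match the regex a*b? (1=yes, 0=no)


Pattern: a*b
String: 'aaaaab'
Pattern requires: zero or more 'a's followed by exactly one 'b'
Found 5 leading 'a's
Remaining: 'b'
Remaining is exactly 'b' -> match
Result: 1

1


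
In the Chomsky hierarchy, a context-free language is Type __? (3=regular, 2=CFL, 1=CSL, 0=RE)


Chomsky hierarchy levels:
  Type 3: Regular (DFA/NFA/regex)
  Type 2: Context-free (PDA)
  Type 1: Context-sensitive
  Type 0: Recursively enumerable (TM)
'context-free' corresponds to Type 2

2


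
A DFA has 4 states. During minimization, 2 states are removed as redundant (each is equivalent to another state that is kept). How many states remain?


Original DFA: 4 states
Redundant states removed: 2
Minimized states = original - removed
= 4 - 2
= 2

2


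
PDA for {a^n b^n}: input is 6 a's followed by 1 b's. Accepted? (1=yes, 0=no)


Language requires equal numbers of a's and b's
PDA pushes for each 'a', pops for each 'b'
Number of a's = 6
Number of b's = 1
6 != 1 -> Reject

0


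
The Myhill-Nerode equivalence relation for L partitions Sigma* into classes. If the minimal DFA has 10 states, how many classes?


Myhill-Nerode theorem:
Number of equivalence classes = number of states in minimal DFA
Minimal DFA states = 10
Therefore equivalence classes = 10

10


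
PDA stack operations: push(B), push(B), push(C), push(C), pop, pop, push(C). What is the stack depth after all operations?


Tracing stack operations:
  push(B) -> stack = [B], depth=1
  push(B) -> stack = [B,B], depth=2
  push(C) -> stack = [B,B,C], depth=3
  push(C) -> stack = [B,B,C,C], depth=4
  pop -> removed C, stack = [B,B,C], depth=3
  pop -> removed C, stack = [B,B], depth=2
  push(C) -> stack = [B,B,C], depth=3
Final depth = 3

3


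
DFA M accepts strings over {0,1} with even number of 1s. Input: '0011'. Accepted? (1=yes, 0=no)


DFA has 2 states: q_even (start, accept=yes) and q_odd
Processing string '0011' character by character:
  Position 0: read '0', 1-count=0 -> q_even (no change)
  Position 1: read '0', 1-count=0 -> q_even (no change)
  Position 2: read '1', 1-count=1 -> q_odd
  Position 3: read '1', 1-count=2 -> q_even
Final state: q_even, total 1s = 2 (even); the DFA requires an even count -> accept

1


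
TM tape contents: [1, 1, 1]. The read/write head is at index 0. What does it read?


Tape: [1, 1, 1]
Positions: 0 1 2
Values:    1 1 1
Head at position 0
tape[0] = 1

1


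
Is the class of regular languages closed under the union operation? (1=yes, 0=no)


Regular languages are closed under:
- Union (DFA product construction)
- Intersection (DFA product construction)
- Complement (swap accept/reject states)
- Concatenation (NFA construction)
- Kleene star (NFA construction)
union is in this list
Therefore: closed

1


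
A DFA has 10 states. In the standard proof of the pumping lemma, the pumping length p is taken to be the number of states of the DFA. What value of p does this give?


Pumping lemma for regular languages (standard proof):
Take p = |Q|, the number of DFA states.
Any string of length >= |Q| passes through |Q|+1 states while reading its first |Q| symbols,
so by pigeonhole some state repeats, giving the loop that can be pumped.
Here |Q| = 10
Therefore the proof uses p = 10

10


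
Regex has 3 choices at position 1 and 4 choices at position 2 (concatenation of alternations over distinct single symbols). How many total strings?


First group: 3 alternatives
Second group: 4 alternatives
Concatenation: each choice from group 1 pairs with each from group 2
Total = 3 x 4 = 12

12


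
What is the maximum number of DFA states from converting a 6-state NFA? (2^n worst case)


NFA has 6 states
Subset construction: each DFA state = subset of NFA states
Maximum subsets = 2^6
2^6 = 64

64


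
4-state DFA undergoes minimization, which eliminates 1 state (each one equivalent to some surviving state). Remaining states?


Original DFA: 4 states
Redundant states removed: 1
Minimized states = original - removed
= 4 - 1
= 3

3


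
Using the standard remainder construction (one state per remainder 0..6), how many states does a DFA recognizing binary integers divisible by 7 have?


Divisibility by 7 is tracked via the remainder mod 7: 0, 1, ..., 6
The construction assigns one state to each remainder
Number of remainders = 7

7


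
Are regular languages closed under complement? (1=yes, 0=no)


Regular languages are closed under:
- Union (DFA product construction)
- Intersection (DFA product construction)
- Complement (swap accept/reject states)
- Concatenation (NFA construction)
- Kleene star (NFA construction)
complement is in this list
Therefore: closed

1


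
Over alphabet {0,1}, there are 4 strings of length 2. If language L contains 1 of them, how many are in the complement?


Alphabet: {0,1}
String length: 2
Total strings of length 2 = 2^2 = 4
Strings in L = 1
Complement = total - |L|
= 4 - 1
= 3

3


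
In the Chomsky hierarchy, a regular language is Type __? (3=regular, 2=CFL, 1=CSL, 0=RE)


Chomsky hierarchy levels:
  Type 3: Regular (DFA/NFA/regex)
  Type 2: Context-free (PDA)
  Type 1: Context-sensitive
  Type 0: Recursively enumerable (TM)
'regular' corresponds to Type 3

3


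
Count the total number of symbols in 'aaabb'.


String: 'aaabb'
Counting characters:
  'a' appears 3 time(s)
  'b' appears 2 time(s)
Total length = 3 + 2 = 5

5


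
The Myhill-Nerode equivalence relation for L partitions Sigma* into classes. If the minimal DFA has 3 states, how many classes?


Myhill-Nerode theorem:
Number of equivalence classes = number of states in minimal DFA
Minimal DFA states = 3
Therefore equivalence classes = 3

3


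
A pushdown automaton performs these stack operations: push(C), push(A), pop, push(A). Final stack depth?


Tracing stack operations:
  push(C) -> stack = [C], depth=1
  push(A) -> stack = [C,A], depth=2
  pop -> removed A, stack = [C], depth=1
  push(A) -> stack = [C,A], depth=2
Final depth = 2

2


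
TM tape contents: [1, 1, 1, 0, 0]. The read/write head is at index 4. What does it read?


Tape: [1, 1, 1, 0, 0]
Positions: 0 1 2 3 4
Values:    1 1 1 0 0
Head at position 4
tape[4] = 0

0


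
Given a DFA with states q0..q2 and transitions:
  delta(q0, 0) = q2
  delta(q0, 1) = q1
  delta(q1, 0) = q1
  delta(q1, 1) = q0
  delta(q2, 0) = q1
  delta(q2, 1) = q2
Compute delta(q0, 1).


Looking up transition function:
delta(q0, 1) in the table
Row: q0, Column: 1
Result: q1

q1


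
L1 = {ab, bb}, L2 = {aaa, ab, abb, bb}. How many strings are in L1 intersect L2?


L1 = {ab, bb}
L2 = {aaa, ab, abb, bb}
Checking each string in L1 against L2:
  'ab': in L2? Yes
  'bb': in L2? Yes
Intersection = {ab, bb}
|L1 ∩ L2| = 2

2


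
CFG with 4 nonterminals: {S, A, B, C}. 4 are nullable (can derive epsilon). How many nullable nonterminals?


Nonterminals: {S, A, B, C}
A nonterminal is nullable if it can derive epsilon
Counting nullable nonterminals: 4
Total nullable = 4

4


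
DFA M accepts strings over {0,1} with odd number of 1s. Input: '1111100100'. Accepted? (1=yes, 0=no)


DFA has 2 states: q_even (start, accept=no) and q_odd
Processing string '1111100100' character by character:
  Position 0: read '1', 1-count=1 -> q_odd
  Position 1: read '1', 1-count=2 -> q_even
  Position 2: read '1', 1-count=3 -> q_odd
  Position 3: read '1', 1-count=4 -> q_even
  Position 4: read '1', 1-count=5 -> q_odd
  Position 5: read '0', 1-count=5 -> q_odd (no change)
  Position 6: read '0', 1-count=5 -> q_odd (no change)
  Position 7: read '1', 1-count=6 -> q_even
  Position 8: read '0', 1-count=6 -> q_even (no change)
  Position 9: read '0', 1-count=6 -> q_even (no change)
Final state: q_even, total 1s = 6 (even); the DFA requires an odd count -> reject

0


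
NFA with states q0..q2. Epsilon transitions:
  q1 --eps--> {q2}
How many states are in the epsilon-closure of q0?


Starting from q0
Initialize closure = {q0}
q0 has no outgoing epsilon transitions -> nothing to add
Final closure: {q0}
Size = 1

1


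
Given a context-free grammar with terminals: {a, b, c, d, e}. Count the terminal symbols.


Terminal symbols: a, b, c, d, e
Counting each: a (#1), b (#2), c (#3), d (#4), e (#5)
Total = 5

5


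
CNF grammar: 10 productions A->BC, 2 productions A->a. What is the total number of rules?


CNF allows two rule forms:
  A -> BC (binary): 10 rules
  A -> a (terminal): 2 rules
Total = 10 + 2 = 12

12


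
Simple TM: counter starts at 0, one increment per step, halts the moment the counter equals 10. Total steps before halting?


Counter starts at 0. Counting sequence:
  Step 1: counter = 1
  Step 2: counter = 2
  Step 3: counter = 3
  Step 4: counter = 4
  Step 5: counter = 5
  Step 6: counter = 6
  ...
  Step 10: counter = 10
Counter reached 10 -> halt
Total steps = 10

10


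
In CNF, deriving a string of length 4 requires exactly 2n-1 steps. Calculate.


Chomsky Normal Form derivation:
String length n = 4
Each step either:
  - Splits a nonterminal into two (n-1 such steps)
  - Converts a nonterminal to terminal (n such steps)
Total = (n-1) + n = 2n - 1
= 2(4) - 1
= 8 - 1
= 7

7


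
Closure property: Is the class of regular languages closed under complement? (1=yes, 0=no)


Regular languages are closed under all standard operations:
- Union: Yes (product construction)
- Intersection: Yes (product construction)
- Complement: Yes (swap accept/reject)
- Concatenation: Yes (NFA construction)
Operation: complement -> Closed

1


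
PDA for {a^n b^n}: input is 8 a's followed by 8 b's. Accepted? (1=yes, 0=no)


Language requires equal numbers of a's and b's
PDA pushes for each 'a', pops for each 'b'
Number of a's = 8
Number of b's = 8
8 == 8 -> Accept

1


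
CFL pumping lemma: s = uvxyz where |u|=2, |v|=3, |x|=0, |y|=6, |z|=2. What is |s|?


|s| = |u| + |v| + |x| + |y| + |z|
= 2 + 3 + 0 + 6 + 2
= 5 + 0 + 8
= 5 + 8
= 13

13


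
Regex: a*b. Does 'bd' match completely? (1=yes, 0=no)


Pattern: a*b
String: 'bd'
Pattern requires: zero or more 'a's followed by exactly one 'b'
Found 0 leading 'a's
Remaining: 'bd'
Remaining is not 'b' -> no match
Result: 0

0


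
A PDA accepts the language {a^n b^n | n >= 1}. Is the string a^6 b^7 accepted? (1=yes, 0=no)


Language requires equal numbers of a's and b's
PDA pushes for each 'a', pops for each 'b'
Number of a's = 6
Number of b's = 7
6 != 7 -> Reject

0


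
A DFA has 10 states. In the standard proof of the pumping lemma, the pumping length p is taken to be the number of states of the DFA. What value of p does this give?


Pumping lemma for regular languages (standard proof):
Take p = |Q|, the number of DFA states.
Any string of length >= |Q| passes through |Q|+1 states while reading its first |Q| symbols,
so by pigeonhole some state repeats, giving the loop that can be pumped.
Here |Q| = 10
Therefore the proof uses p = 10

10


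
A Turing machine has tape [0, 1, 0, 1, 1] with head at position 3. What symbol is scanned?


Tape: [0, 1, 0, 1, 1]
Positions: 0 1 2 3 4
Values:    0 1 0 1 1
Head at position 3
tape[3] = 1

1


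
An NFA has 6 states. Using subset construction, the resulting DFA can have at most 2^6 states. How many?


NFA has 6 states
Subset construction: each DFA state = subset of NFA states
Maximum subsets = 2^6
2^6 = 64

64


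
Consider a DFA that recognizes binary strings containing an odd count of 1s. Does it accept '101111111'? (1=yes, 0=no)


DFA has 2 states: q_even (start, accept=no) and q_odd
Processing string '101111111' character by character:
  Position 0: read '1', 1-count=1 -> q_odd
  Position 1: read '0', 1-count=1 -> q_odd (no change)
  Position 2: read '1', 1-count=2 -> q_even
  Position 3: read '1', 1-count=3 -> q_odd
  Position 4: read '1', 1-count=4 -> q_even
  Position 5: read '1', 1-count=5 -> q_odd
  Position 6: read '1', 1-count=6 -> q_even
  Position 7: read '1', 1-count=7 -> q_odd
  Position 8: read '1', 1-count=8 -> q_even
Final state: q_even, total 1s = 8 (even); the DFA requires an odd count -> reject

0


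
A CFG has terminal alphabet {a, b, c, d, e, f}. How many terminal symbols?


Terminal symbols: a, b, c, d, e, f
Counting each: a (#1), b (#2), c (#3), d (#4), e (#5), f (#6)
Total = 6

6


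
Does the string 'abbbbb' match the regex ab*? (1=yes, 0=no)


Pattern: ab*
String: 'abbbbb'
Pattern requires: exactly one 'a' followed by zero or more 'b's
First char is 'a' -> OK
Rest 'bbbbb': all b's? Yes
Result: 1

1


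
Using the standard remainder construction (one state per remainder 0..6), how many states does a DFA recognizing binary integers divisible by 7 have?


Divisibility by 7 is tracked via the remainder mod 7: 0, 1, ..., 6
The construction assigns one state to each remainder
Number of remainders = 7

7


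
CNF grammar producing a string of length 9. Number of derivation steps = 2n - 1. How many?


Chomsky Normal Form derivation:
String length n = 9
Each step either:
  - Splits a nonterminal into two (n-1 such steps)
  - Converts a nonterminal to terminal (n such steps)
Total = (n-1) + n = 2n - 1
= 2(9) - 1
= 18 - 1
= 17

17


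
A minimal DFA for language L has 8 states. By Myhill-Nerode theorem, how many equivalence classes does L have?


Myhill-Nerode theorem:
Number of equivalence classes = number of states in minimal DFA
Minimal DFA states = 8
Therefore equivalence classes = 8

8


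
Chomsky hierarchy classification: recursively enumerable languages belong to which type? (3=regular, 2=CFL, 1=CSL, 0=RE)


Chomsky hierarchy levels:
  Type 3: Regular (DFA/NFA/regex)
  Type 2: Context-free (PDA)
  Type 1: Context-sensitive
  Type 0: Recursively enumerable (TM)
'recursively enumerable' corresponds to Type 0

0


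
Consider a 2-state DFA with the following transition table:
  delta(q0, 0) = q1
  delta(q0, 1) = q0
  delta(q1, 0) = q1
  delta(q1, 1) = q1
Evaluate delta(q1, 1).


Looking up transition function:
delta(q1, 1) in the table
Row: q1, Column: 1
Result: q1

q1


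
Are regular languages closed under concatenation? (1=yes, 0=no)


Regular languages are closed under:
- Union (DFA product construction)
- Intersection (DFA product construction)
- Complement (swap accept/reject states)
- Concatenation (NFA construction)
- Kleene star (NFA construction)
concatenation is in this list
Therefore: closed

1


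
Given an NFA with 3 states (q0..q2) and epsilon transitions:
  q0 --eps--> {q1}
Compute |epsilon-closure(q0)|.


Starting from q0
Initialize closure = {q0}
Follow epsilon from q0 -> add q1
Final closure: {q0, q1}
Size = 2

2


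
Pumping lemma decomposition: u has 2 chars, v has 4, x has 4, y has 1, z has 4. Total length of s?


|s| = |u| + |v| + |x| + |y| + |z|
= 2 + 4 + 4 + 1 + 4
= 6 + 4 + 5
= 10 + 5
= 15

15


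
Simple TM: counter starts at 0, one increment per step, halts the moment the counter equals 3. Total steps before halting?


Counter starts at 0. Counting sequence:
  Step 1: counter = 1
  Step 2: counter = 2
  Step 3: counter = 3
Counter reached 3 -> halt
Total steps = 3

3


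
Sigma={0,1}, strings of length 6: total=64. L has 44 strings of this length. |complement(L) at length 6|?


Alphabet: {0,1}
String length: 6
Total strings of length 6 = 2^6 = 64
Strings in L = 44
Complement = total - |L|
= 64 - 44
= 20

20


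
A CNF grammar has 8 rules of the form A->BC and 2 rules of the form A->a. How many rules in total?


CNF allows two rule forms:
  A -> BC (binary): 8 rules
  A -> a (terminal): 2 rules
Total = 8 + 2 = 10

10


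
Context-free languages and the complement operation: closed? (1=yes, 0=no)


CFL closure properties:
  Closed under: union, concatenation, Kleene star
  NOT closed under: intersection, complement
Operation 'complement' is in not-closed list -> No (not closed)

0


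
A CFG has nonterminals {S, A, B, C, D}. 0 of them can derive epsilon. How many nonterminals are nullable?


Nonterminals: {S, A, B, C, D}
A nonterminal is nullable if it can derive epsilon
Counting nullable nonterminals: 0
Total nullable = 0

0


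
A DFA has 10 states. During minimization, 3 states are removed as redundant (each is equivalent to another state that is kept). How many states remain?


Original DFA: 10 states
Redundant states removed: 3
Minimized states = original - removed
= 10 - 3
= 7

7


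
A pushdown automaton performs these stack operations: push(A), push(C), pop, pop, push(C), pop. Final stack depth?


Tracing stack operations:
  push(A) -> stack = [A], depth=1
  push(C) -> stack = [A,C], depth=2
  pop -> removed C, stack = [A], depth=1
  pop -> removed A, stack = [], depth=0
  push(C) -> stack = [C], depth=1
  pop -> removed C, stack = [], depth=0
Final depth = 0

0


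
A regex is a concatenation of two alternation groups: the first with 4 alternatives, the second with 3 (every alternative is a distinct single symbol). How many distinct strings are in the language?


First group: 4 alternatives
Second group: 3 alternatives
Concatenation: each choice from group 1 pairs with each from group 2
Total = 4 x 3 = 12

12


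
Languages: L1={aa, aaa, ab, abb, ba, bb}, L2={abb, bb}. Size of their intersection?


L1 = {aa, aaa, ab, abb, ba, bb}
L2 = {abb, bb}
Checking each string in L1 against L2:
  'aa': in L2? No
  'aaa': in L2? No
  'ab': in L2? No
  'abb': in L2? Yes
  'ba': in L2? No
  'bb': in L2? Yes
Intersection = {abb, bb}
|L1 ∩ L2| = 2

2


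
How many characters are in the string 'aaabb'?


String: 'aaabb'
Counting characters:
  'a' appears 3 time(s)
  'b' appears 2 time(s)
Total length = 3 + 2 = 5

5


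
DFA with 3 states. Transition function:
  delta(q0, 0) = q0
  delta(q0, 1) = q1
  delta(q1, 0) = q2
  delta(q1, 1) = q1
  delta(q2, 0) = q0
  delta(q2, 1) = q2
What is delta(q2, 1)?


Looking up transition function:
delta(q2, 1) in the table
Row: q2, Column: 1
Result: q2

q2


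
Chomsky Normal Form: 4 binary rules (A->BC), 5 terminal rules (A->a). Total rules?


CNF allows two rule forms:
  A -> BC (binary): 4 rules
  A -> a (terminal): 5 rules
Total = 4 + 5 = 9

9


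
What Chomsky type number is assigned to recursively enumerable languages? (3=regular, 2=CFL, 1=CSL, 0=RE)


Chomsky hierarchy levels:
  Type 3: Regular (DFA/NFA/regex)
  Type 2: Context-free (PDA)
  Type 1: Context-sensitive
  Type 0: Recursively enumerable (TM)
'recursively enumerable' corresponds to Type 0

0


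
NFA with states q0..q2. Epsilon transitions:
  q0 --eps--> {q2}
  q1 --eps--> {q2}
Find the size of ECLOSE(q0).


Starting from q0
Initialize closure = {q0}
Follow epsilon from q0 -> add q2
Final closure: {q0, q2}
Size = 2

2


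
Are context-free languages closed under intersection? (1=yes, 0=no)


CFL closure properties:
  Closed under: union, concatenation, Kleene star
  NOT closed under: intersection, complement
Operation 'intersection' is in not-closed list -> No (not closed)

0


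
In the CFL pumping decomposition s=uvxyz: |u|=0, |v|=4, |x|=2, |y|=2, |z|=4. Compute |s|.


|s| = |u| + |v| + |x| + |y| + |z|
= 0 + 4 + 2 + 2 + 4
= 4 + 2 + 6
= 6 + 6
= 12

12


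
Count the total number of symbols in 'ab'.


String: 'ab'
Counting characters:
  'a' appears 1 time(s)
  'b' appears 1 time(s)
Total length = 1 + 1 = 2

2


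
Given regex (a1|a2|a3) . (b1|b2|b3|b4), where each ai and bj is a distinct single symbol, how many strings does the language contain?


First group: 3 alternatives
Second group: 4 alternatives
Concatenation: each choice from group 1 pairs with each from group 2
Total = 3 x 4 = 12

12


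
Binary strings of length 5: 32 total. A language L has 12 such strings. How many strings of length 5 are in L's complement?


Alphabet: {0,1}
String length: 5
Total strings of length 5 = 2^5 = 32
Strings in L = 12
Complement = total - |L|
= 32 - 12
= 20

20


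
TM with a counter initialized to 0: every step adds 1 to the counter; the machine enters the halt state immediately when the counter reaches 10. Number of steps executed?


Counter starts at 0. Counting sequence:
  Step 1: counter = 1
  Step 2: counter = 2
  Step 3: counter = 3
  Step 4: counter = 4
  Step 5: counter = 5
  Step 6: counter = 6
  ...
  Step 10: counter = 10
Counter reached 10 -> halt
Total steps = 10

10


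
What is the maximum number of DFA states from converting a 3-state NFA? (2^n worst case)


NFA has 3 states
Subset construction: each DFA state = subset of NFA states
Maximum subsets = 2^3
2^3 = 8

8


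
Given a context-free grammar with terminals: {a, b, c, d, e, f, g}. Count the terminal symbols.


Terminal symbols: a, b, c, d, e, f, g
Counting each: a (#1), b (#2), c (#3), d (#4), e (#5), f (#6), g (#7)
Total = 7

7


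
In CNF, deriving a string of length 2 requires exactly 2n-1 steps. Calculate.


Chomsky Normal Form derivation:
String length n = 2
Each step either:
  - Splits a nonterminal into two (n-1 such steps)
  - Converts a nonterminal to terminal (n such steps)
Total = (n-1) + n = 2n - 1
= 2(2) - 1
= 4 - 1
= 3

3


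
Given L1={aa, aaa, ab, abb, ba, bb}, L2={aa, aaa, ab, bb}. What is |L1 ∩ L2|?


L1 = {aa, aaa, ab, abb, ba, bb}
L2 = {aa, aaa, ab, bb}
Checking each string in L1 against L2:
  'aa': in L2? Yes
  'aaa': in L2? Yes
  'ab': in L2? Yes
  'abb': in L2? No
  'ba': in L2? No
  'bb': in L2? Yes
Intersection = {aa, aaa, ab, bb}
|L1 ∩ L2| = 4

4


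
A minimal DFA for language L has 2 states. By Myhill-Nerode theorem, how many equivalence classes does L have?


Myhill-Nerode theorem:
Number of equivalence classes = number of states in minimal DFA
Minimal DFA states = 2
Therefore equivalence classes = 2

2


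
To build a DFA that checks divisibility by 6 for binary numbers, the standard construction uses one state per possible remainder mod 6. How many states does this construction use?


Divisibility by 6 is tracked via the remainder mod 6: 0, 1, ..., 5
The construction assigns one state to each remainder
Number of remainders = 6

6


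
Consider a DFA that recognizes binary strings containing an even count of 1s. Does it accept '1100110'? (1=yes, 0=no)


DFA has 2 states: q_even (start, accept=yes) and q_odd
Processing string '1100110' character by character:
  Position 0: read '1', 1-count=1 -> q_odd
  Position 1: read '1', 1-count=2 -> q_even
  Position 2: read '0', 1-count=2 -> q_even (no change)
  Position 3: read '0', 1-count=2 -> q_even (no change)
  Position 4: read '1', 1-count=3 -> q_odd
  Position 5: read '1', 1-count=4 -> q_even
  Position 6: read '0', 1-count=4 -> q_even (no change)
Final state: q_even, total 1s = 4 (even); the DFA requires an even count -> accept

1


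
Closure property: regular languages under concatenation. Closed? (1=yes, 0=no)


Regular languages are closed under:
- Union (DFA product construction)
- Intersection (DFA product construction)
- Complement (swap accept/reject states)
- Concatenation (NFA construction)
- Kleene star (NFA construction)
concatenation is in this list
Therefore: closed

1


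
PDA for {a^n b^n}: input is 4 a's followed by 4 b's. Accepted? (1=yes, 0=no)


Language requires equal numbers of a's and b's
PDA pushes for each 'a', pops for each 'b'
Number of a's = 4
Number of b's = 4
4 == 4 -> Accept

1


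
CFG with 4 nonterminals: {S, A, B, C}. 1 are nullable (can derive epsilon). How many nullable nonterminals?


Nonterminals: {S, A, B, C}
A nonterminal is nullable if it can derive epsilon
Counting nullable nonterminals: 1
Total nullable = 1

1


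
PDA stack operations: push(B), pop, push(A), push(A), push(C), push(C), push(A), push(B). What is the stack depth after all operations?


Tracing stack operations:
  push(B) -> stack = [B], depth=1
  pop -> removed B, stack = [], depth=0
  push(A) -> stack = [A], depth=1
  push(A) -> stack = [A,A], depth=2
  push(C) -> stack = [A,A,C], depth=3
  push(C) -> stack = [A,A,C,C], depth=4
  push(A) -> stack = [A,A,C,C,A], depth=5
  push(B) -> stack = [A,A,C,C,A,B], depth=6
Final depth = 6

6


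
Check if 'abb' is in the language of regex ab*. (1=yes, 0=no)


Pattern: ab*
String: 'abb'
Pattern requires: exactly one 'a' followed by zero or more 'b's
First char is 'a' -> OK
Rest 'bb': all b's? Yes
Result: 1

1


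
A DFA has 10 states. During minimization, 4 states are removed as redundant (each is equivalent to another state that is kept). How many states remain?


Original DFA: 10 states
Redundant states removed: 4
Minimized states = original - removed
= 10 - 4
= 6

6


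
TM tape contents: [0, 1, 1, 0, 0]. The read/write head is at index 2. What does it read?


Tape: [0, 1, 1, 0, 0]
Positions: 0 1 2 3 4
Values:    0 1 1 0 0
Head at position 2
tape[2] = 1

1


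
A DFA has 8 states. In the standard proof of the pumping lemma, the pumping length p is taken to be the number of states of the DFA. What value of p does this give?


Pumping lemma for regular languages (standard proof):
Take p = |Q|, the number of DFA states.
Any string of length >= |Q| passes through |Q|+1 states while reading its first |Q| symbols,
so by pigeonhole some state repeats, giving the loop that can be pumped.
Here |Q| = 8
Therefore the proof uses p = 8

8


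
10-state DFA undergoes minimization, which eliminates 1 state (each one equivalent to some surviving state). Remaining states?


Original DFA: 10 states
Redundant states removed: 1
Minimized states = original - removed
= 10 - 1
= 9

9


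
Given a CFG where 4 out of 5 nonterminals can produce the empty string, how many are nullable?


Nonterminals: {S, A, B, C, D}
A nonterminal is nullable if it can derive epsilon
Counting nullable nonterminals: 4
Total nullable = 4

4


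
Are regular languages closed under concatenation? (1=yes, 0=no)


Regular languages are closed under all standard operations:
- Union: Yes (product construction)
- Intersection: Yes (product construction)
- Complement: Yes (swap accept/reject)
- Concatenation: Yes (NFA construction)
Operation: concatenation -> Closed

1


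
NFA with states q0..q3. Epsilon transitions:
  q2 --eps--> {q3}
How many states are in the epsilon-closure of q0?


Starting from q0
Initialize closure = {q0}
q0 has no outgoing epsilon transitions -> nothing to add
Final closure: {q0}
Size = 1

1


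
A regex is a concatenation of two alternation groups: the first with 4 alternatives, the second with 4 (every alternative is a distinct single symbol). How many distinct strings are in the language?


First group: 4 alternatives
Second group: 4 alternatives
Concatenation: each choice from group 1 pairs with each from group 2
Total = 4 x 4 = 16

16


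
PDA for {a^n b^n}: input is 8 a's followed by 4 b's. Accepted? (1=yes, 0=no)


Language requires equal numbers of a's and b's
PDA pushes for each 'a', pops for each 'b'
Number of a's = 8
Number of b's = 4
8 != 4 -> Reject

0


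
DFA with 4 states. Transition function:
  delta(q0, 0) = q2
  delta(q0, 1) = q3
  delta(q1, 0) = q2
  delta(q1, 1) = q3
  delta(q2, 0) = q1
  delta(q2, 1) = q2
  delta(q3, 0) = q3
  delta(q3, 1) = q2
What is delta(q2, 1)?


Looking up transition function:
delta(q2, 1) in the table
Row: q2, Column: 1
Result: q2

q2


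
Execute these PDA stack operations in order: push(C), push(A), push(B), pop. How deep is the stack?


Tracing stack operations:
  push(C) -> stack = [C], depth=1
  push(A) -> stack = [C,A], depth=2
  push(B) -> stack = [C,A,B], depth=3
  pop -> removed B, stack = [C,A], depth=2
Final depth = 2

2


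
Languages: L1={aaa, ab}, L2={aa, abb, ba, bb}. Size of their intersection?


L1 = {aaa, ab}
L2 = {aa, abb, ba, bb}
Checking each string in L1 against L2:
  'aaa': in L2? No
  'ab': in L2? No
Intersection = {}
|L1 ∩ L2| = 0

0


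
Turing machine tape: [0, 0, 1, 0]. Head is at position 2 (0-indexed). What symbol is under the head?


Tape: [0, 0, 1, 0]
Positions: 0 1 2 3
Values:    0 0 1 0
Head at position 2
tape[2] = 1

1


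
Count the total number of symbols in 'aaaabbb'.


String: 'aaaabbb'
Counting characters:
  'a' appears 4 time(s)
  'b' appears 3 time(s)
Total length = 4 + 3 = 7

7


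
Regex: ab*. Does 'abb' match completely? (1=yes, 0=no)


Pattern: ab*
String: 'abb'
Pattern requires: exactly one 'a' followed by zero or more 'b's
First char is 'a' -> OK
Rest 'bb': all b's? Yes
Result: 1

1


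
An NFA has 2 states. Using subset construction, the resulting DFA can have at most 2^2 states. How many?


NFA has 2 states
Subset construction: each DFA state = subset of NFA states
Maximum subsets = 2^2
2^2 = 4

4


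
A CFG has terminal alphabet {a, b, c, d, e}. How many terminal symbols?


Terminal symbols: a, b, c, d, e
Counting each: a (#1), b (#2), c (#3), d (#4), e (#5)
Total = 5

5


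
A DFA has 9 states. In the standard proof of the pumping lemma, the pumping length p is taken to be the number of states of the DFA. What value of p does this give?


Pumping lemma for regular languages (standard proof):
Take p = |Q|, the number of DFA states.
Any string of length >= |Q| passes through |Q|+1 states while reading its first |Q| symbols,
so by pigeonhole some state repeats, giving the loop that can be pumped.
Here |Q| = 9
Therefore the proof uses p = 9

9


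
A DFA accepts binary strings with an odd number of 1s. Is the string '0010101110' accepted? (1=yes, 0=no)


DFA has 2 states: q_even (start, accept=no) and q_odd
Processing string '0010101110' character by character:
  Position 0: read '0', 1-count=0 -> q_even (no change)
  Position 1: read '0', 1-count=0 -> q_even (no change)
  Position 2: read '1', 1-count=1 -> q_odd
  Position 3: read '0', 1-count=1 -> q_odd (no change)
  Position 4: read '1', 1-count=2 -> q_even
  Position 5: read '0', 1-count=2 -> q_even (no change)
  Position 6: read '1', 1-count=3 -> q_odd
  Position 7: read '1', 1-count=4 -> q_even
  Position 8: read '1', 1-count=5 -> q_odd
  Position 9: read '0', 1-count=5 -> q_odd (no change)
Final state: q_odd, total 1s = 5 (odd); the DFA requires an odd count -> accept

1
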